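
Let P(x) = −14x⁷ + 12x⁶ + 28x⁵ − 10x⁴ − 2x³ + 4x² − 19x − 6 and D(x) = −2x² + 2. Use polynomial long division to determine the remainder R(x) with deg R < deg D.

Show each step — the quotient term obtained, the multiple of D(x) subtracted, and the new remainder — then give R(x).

R(x) = −7x

Step 1: lead(−14x⁷ + 12x⁶ + 28x⁵ − 10x⁴ − 2x³ + 4x² − 19x − 6) ÷ lead(D) = −14x⁷ ÷ −2x² = 7x⁵. Subtract (7x⁵)·D = −14x⁷ + 14x⁵. Remainder: 12x⁶ + 14x⁵ − 10x⁴ − 2x³ + 4x² − 19x − 6.
Step 2: lead(12x⁶ + 14x⁵ − 10x⁴ − 2x³ + 4x² − 19x − 6) ÷ lead(D) = 12x⁶ ÷ −2x² = −6x⁴. Subtract (−6x⁴)·D = 12x⁶ − 12x⁴. Remainder: 14x⁵ + 2x⁴ − 2x³ + 4x² − 19x − 6.
Step 3: lead(14x⁵ + 2x⁴ − 2x³ + 4x² − 19x − 6) ÷ lead(D) = 14x⁵ ÷ −2x² = −7x³. Subtract (−7x³)·D = 14x⁵ − 14x³. Remainder: 2x⁴ + 12x³ + 4x² − 19x − 6.
Step 4: lead(2x⁴ + 12x³ + 4x² − 19x − 6) ÷ lead(D) = 2x⁴ ÷ −2x² = −x². Subtract (−x²)·D = 2x⁴ − 2x². Remainder: 12x³ + 6x² − 19x − 6.
Step 5: lead(12x³ + 6x² − 19x − 6) ÷ lead(D) = 12x³ ÷ −2x² = −6x. Subtract (−6x)·D = 12x³ − 12x. Remainder: 6x² − 7x − 6.
Step 6: lead(6x² − 7x − 6) ÷ lead(D) = 6x² ÷ −2x² = −3. Subtract (−3)·D = 6x² − 6. Remainder: −7x.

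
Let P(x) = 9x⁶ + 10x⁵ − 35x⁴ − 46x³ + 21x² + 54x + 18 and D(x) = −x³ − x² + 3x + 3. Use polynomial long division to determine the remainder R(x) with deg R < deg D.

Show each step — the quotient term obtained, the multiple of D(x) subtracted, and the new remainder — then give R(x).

R(x) = 4x² + 6x − 3

Step 1: lead(9x⁶ + 10x⁵ − 35x⁴ − 46x³ + 21x² + 54x + 18) ÷ lead(D) = 9x⁶ ÷ −x³ = −9x³. Subtract (−9x³)·D = 9x⁶ + 9x⁵ − 27x⁴ − 27x³. Remainder: x⁵ − 8x⁴ − 19x³ + 21x² + 54x + 18.
Step 2: lead(x⁵ − 8x⁴ − 19x³ + 21x² + 54x + 18) ÷ lead(D) = x⁵ ÷ −x³ = −x². Subtract (−x²)·D = x⁵ + x⁴ − 3x³ − 3x². Remainder: −9x⁴ − 16x³ + 24x² + 54x + 18.
Step 3: lead(−9x⁴ − 16x³ + 24x² + 54x + 18) ÷ lead(D) = −9x⁴ ÷ −x³ = 9x. Subtract (9x)·D = −9x⁴ − 9x³ + 27x² + 27x. Remainder: −7x³ − 3x² + 27x + 18.
Step 4: lead(−7x³ − 3x² + 27x + 18) ÷ lead(D) = −7x³ ÷ −x³ = 7. Subtract (7)·D = −7x³ − 7x² + 21x + 21. Remainder: 4x² + 6x − 3.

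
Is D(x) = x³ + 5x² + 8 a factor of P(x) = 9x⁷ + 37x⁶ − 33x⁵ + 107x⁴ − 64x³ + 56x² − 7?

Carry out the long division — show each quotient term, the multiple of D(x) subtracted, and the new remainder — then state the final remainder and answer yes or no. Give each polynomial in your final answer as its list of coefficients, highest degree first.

R = [-7], so D(x) is not a factor of P(x). no

Step 1: lead(9x⁷ + 37x⁶ − 33x⁵ + 107x⁴ − 64x³ + 56x² − 7) ÷ lead(D) = 9x⁷ ÷ x³ = 9x⁴. Subtract (9x⁴)·D = 9x⁷ + 45x⁶ + 72x⁴. Remainder: −8x⁶ − 33x⁵ + 35x⁴ − 64x³ + 56x² − 7.
Step 2: lead(−8x⁶ − 33x⁵ + 35x⁴ − 64x³ + 56x² − 7) ÷ lead(D) = −8x⁶ ÷ x³ = −8x³. Subtract (−8x³)·D = −8x⁶ − 40x⁵ − 64x³. Remainder: 7x⁵ + 35x⁴ + 56x² − 7.
Step 3: lead(7x⁵ + 35x⁴ + 56x² − 7) ÷ lead(D) = 7x⁵ ÷ x³ = 7x². Subtract (7x²)·D = 7x⁵ + 35x⁴ + 56x². Remainder: −7.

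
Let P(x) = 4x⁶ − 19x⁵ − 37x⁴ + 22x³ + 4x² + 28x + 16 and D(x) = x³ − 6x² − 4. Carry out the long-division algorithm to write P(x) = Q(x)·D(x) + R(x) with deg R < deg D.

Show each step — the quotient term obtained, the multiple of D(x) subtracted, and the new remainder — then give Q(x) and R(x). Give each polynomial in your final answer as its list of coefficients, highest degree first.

Q = [4, 5, -7, -4]; R = [0]

Step 1: lead(4x⁶ − 19x⁵ − 37x⁴ + 22x³ + 4x² + 28x + 16) ÷ lead(D) = 4x⁶ ÷ x³ = 4x³. Subtract (4x³)·D = 4x⁶ − 24x⁵ − 16x³. Remainder: 5x⁵ − 37x⁴ + 38x³ + 4x² + 28x + 16.
Step 2: lead(5x⁵ − 37x⁴ + 38x³ + 4x² + 28x + 16) ÷ lead(D) = 5x⁵ ÷ x³ = 5x². Subtract (5x²)·D = 5x⁵ − 30x⁴ − 20x². Remainder: −7x⁴ + 38x³ + 24x² + 28x + 16.
Step 3: lead(−7x⁴ + 38x³ + 24x² + 28x + 16) ÷ lead(D) = −7x⁴ ÷ x³ = −7x. Subtract (−7x)·D = −7x⁴ + 42x³ + 28x. Remainder: −4x³ + 24x² + 16.
Step 4: lead(−4x³ + 24x² + 16) ÷ lead(D) = −4x³ ÷ x³ = −4. Subtract (−4)·D = −4x³ + 24x² + 16. Remainder: 0.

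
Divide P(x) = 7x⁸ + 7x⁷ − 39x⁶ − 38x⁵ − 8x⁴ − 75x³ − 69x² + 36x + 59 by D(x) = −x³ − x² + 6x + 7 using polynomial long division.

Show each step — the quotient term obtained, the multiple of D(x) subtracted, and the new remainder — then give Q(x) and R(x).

Q(x) = −7x⁵ − 3x³ − 8x² − 2x + 8; R(x) = 7x² + 2x + 3

Step 1: lead(7x⁸ + 7x⁷ − 39x⁶ − 38x⁵ − 8x⁴ − 75x³ − 69x² + 36x + 59) ÷ lead(D) = 7x⁸ ÷ −x³ = −7x⁵. Subtract (−7x⁵)·D = 7x⁸ + 7x⁷ − 42x⁶ − 49x⁵. Remainder: 3x⁶ + 11x⁵ − 8x⁴ − 75x³ − 69x² + 36x + 59.
Step 2: lead(3x⁶ + 11x⁵ − 8x⁴ − 75x³ − 69x² + 36x + 59) ÷ lead(D) = 3x⁶ ÷ −x³ = −3x³. Subtract (−3x³)·D = 3x⁶ + 3x⁵ − 18x⁴ − 21x³. Remainder: 8x⁵ + 10x⁴ − 54x³ − 69x² + 36x + 59.
Step 3: lead(8x⁵ + 10x⁴ − 54x³ − 69x² + 36x + 59) ÷ lead(D) = 8x⁵ ÷ −x³ = −8x². Subtract (−8x²)·D = 8x⁵ + 8x⁴ − 48x³ − 56x². Remainder: 2x⁴ − 6x³ − 13x² + 36x + 59.
Step 4: lead(2x⁴ − 6x³ − 13x² + 36x + 59) ÷ lead(D) = 2x⁴ ÷ −x³ = −2x. Subtract (−2x)·D = 2x⁴ + 2x³ − 12x² − 14x. Remainder: −8x³ − x² + 50x + 59.
Step 5: lead(−8x³ − x² + 50x + 59) ÷ lead(D) = −8x³ ÷ −x³ = 8. Subtract (8)·D = −8x³ − 8x² + 48x + 56. Remainder: 7x² + 2x + 3.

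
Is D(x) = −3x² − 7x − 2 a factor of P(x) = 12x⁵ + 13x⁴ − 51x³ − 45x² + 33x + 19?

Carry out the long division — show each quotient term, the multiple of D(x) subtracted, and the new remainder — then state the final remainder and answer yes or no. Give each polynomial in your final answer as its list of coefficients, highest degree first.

R = [5], so D(x) is not a factor of P(x). no

Step 1: lead(12x⁵ + 13x⁴ − 51x³ − 45x² + 33x + 19) ÷ lead(D) = 12x⁵ ÷ −3x² = −4x³. Subtract (−4x³)·D = 12x⁵ + 28x⁴ + 8x³. Remainder: −15x⁴ − 59x³ − 45x² + 33x + 19.
Step 2: lead(−15x⁴ − 59x³ − 45x² + 33x + 19) ÷ lead(D) = −15x⁴ ÷ −3x² = 5x². Subtract (5x²)·D = −15x⁴ − 35x³ − 10x². Remainder: −24x³ − 35x² + 33x + 19.
Step 3: lead(−24x³ − 35x² + 33x + 19) ÷ lead(D) = −24x³ ÷ −3x² = 8x. Subtract (8x)·D = −24x³ − 56x² − 16x. Remainder: 21x² + 49x + 19.
Step 4: lead(21x² + 49x + 19) ÷ lead(D) = 21x² ÷ −3x² = −7. Subtract (−7)·D = 21x² + 49x + 14. Remainder: 5.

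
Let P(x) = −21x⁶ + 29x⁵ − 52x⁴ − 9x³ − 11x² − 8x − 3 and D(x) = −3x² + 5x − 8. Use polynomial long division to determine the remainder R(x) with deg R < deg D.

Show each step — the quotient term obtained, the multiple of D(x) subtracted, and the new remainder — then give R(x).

R(x) = −3

Step 1: lead(−21x⁶ + 29x⁵ − 52x⁴ − 9x³ − 11x² − 8x − 3) ÷ lead(D) = −21x⁶ ÷ −3x² = 7x⁴. Subtract (7x⁴)·D = −21x⁶ + 35x⁵ − 56x⁴. Remainder: −6x⁵ + 4x⁴ − 9x³ − 11x² − 8x − 3.
Step 2: lead(−6x⁵ + 4x⁴ − 9x³ − 11x² − 8x − 3) ÷ lead(D) = −6x⁵ ÷ −3x² = 2x³. Subtract (2x³)·D = −6x⁵ + 10x⁴ − 16x³. Remainder: −6x⁴ + 7x³ − 11x² − 8x − 3.
Step 3: lead(−6x⁴ + 7x³ − 11x² − 8x − 3) ÷ lead(D) = −6x⁴ ÷ −3x² = 2x². Subtract (2x²)·D = −6x⁴ + 10x³ − 16x². Remainder: −3x³ + 5x² − 8x − 3.
Step 4: lead(−3x³ + 5x² − 8x − 3) ÷ lead(D) = −3x³ ÷ −3x² = x. Subtract (x)·D = −3x³ + 5x² − 8x. Remainder: −3.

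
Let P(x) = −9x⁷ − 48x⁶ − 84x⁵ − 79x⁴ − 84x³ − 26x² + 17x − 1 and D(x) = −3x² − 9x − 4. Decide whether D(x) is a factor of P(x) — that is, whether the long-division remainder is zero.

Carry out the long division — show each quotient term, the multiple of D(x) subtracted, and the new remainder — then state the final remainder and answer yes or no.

R(x) = −x − 9, so D(x) is not a factor of P(x). no

Step 1: lead(−9x⁷ − 48x⁶ − 84x⁵ − 79x⁴ − 84x³ − 26x² + 17x − 1) ÷ lead(D) = −9x⁷ ÷ −3x² = 3x⁵. Subtract (3x⁵)·D = −9x⁷ − 27x⁶ − 12x⁵. Remainder: −21x⁶ − 72x⁵ − 79x⁴ − 84x³ − 26x² + 17x − 1.
Step 2: lead(−21x⁶ − 72x⁵ − 79x⁴ − 84x³ − 26x² + 17x − 1) ÷ lead(D) = −21x⁶ ÷ −3x² = 7x⁴. Subtract (7x⁴)·D = −21x⁶ − 63x⁵ − 28x⁴. Remainder: −9x⁵ − 51x⁴ − 84x³ − 26x² + 17x − 1.
Step 3: lead(−9x⁵ − 51x⁴ − 84x³ − 26x² + 17x − 1) ÷ lead(D) = −9x⁵ ÷ −3x² = 3x³. Subtract (3x³)·D = −9x⁵ − 27x⁴ − 12x³. Remainder: −24x⁴ − 72x³ − 26x² + 17x − 1.
Step 4: lead(−24x⁴ − 72x³ − 26x² + 17x − 1) ÷ lead(D) = −24x⁴ ÷ −3x² = 8x². Subtract (8x²)·D = −24x⁴ − 72x³ − 32x². Remainder: 6x² + 17x − 1.
Step 5: lead(6x² + 17x − 1) ÷ lead(D) = 6x² ÷ −3x² = −2. Subtract (−2)·D = 6x² + 18x + 8. Remainder: −x − 9.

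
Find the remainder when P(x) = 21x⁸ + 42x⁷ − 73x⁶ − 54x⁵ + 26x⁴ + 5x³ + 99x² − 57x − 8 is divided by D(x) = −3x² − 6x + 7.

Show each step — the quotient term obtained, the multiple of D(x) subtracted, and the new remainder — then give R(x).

Step 1: lead(21x⁸ + 42x⁷ − 73x⁶ − 54x⁵ + 26x⁴ + 5x³ + 99x² − 57x − 8) ÷ lead(D) = 21x⁸ ÷ −3x² = −7x⁶. Subtract (−7x⁶)·D = 21x⁸ + 42x⁷ − 49x⁶. Remainder: −24x⁶ − 54x⁵ + 26x⁴ + 5x³ + 99x² − 57x − 8.
Step 2: lead(−24x⁶ − 54x⁵ + 26x⁴ + 5x³ + 99x² − 57x − 8) ÷ lead(D) = −24x⁶ ÷ −3x² = 8x⁴. Subtract (8x⁴)·D = −24x⁶ − 48x⁵ + 56x⁴. Remainder: −6x⁵ − 30x⁴ + 5x³ + 99x² − 57x − 8.
Step 3: lead(−6x⁵ − 30x⁴ + 5x³ + 99x² − 57x − 8) ÷ lead(D) = −6x⁵ ÷ −3x² = 2x³. Subtract (2x³)·D = −6x⁵ − 12x⁴ + 14x³. Remainder: −18x⁴ − 9x³ + 99x² − 57x − 8.
Step 4: lead(−18x⁴ − 9x³ + 99x² − 57x − 8) ÷ lead(D) = −18x⁴ ÷ −3x² = 6x². Subtract (6x²)·D = −18x⁴ − 36x³ + 42x². Remainder: 27x³ + 57x² − 57x − 8.
Step 5: lead(27x³ + 57x² − 57x − 8) ÷ lead(D) = 27x³ ÷ −3x² = −9x. Subtract (−9x)·D = 27x³ + 54x² − 63x. Remainder: 3x² + 6x − 8.
Step 6: lead(3x² + 6x − 8) ÷ lead(D) = 3x² ÷ −3x² = −1. Subtract (−1)·D = 3x² + 6x − 7. Remainder: −1.

R(x) = −1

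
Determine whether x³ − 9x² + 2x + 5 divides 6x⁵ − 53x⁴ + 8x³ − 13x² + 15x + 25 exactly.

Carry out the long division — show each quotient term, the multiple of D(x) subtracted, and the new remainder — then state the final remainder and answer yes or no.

R(x) = 0, so D(x) is a factor of P(x). yes

Step 1: lead(6x⁵ − 53x⁴ + 8x³ − 13x² + 15x + 25) ÷ lead(D) = 6x⁵ ÷ x³ = 6x². Subtract (6x²)·D = 6x⁵ − 54x⁴ + 12x³ + 30x². Remainder: x⁴ − 4x³ − 43x² + 15x + 25.
Step 2: lead(x⁴ − 4x³ − 43x² + 15x + 25) ÷ lead(D) = x⁴ ÷ x³ = x. Subtract (x)·D = x⁴ − 9x³ + 2x² + 5x. Remainder: 5x³ − 45x² + 10x + 25.
Step 3: lead(5x³ − 45x² + 10x + 25) ÷ lead(D) = 5x³ ÷ x³ = 5. Subtract (5)·D = 5x³ − 45x² + 10x + 25. Remainder: 0.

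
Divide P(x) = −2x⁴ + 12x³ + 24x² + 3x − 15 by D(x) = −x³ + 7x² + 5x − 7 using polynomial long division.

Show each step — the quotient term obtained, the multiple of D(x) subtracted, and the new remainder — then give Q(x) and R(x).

Q(x) = 2x + 2; R(x) = 7x − 1

Step 1: lead(−2x⁴ + 12x³ + 24x² + 3x − 15) ÷ lead(D) = −2x⁴ ÷ −x³ = 2x. Subtract (2x)·D = −2x⁴ + 14x³ + 10x² − 14x. Remainder: −2x³ + 14x² + 17x − 15.
Step 2: lead(−2x³ + 14x² + 17x − 15) ÷ lead(D) = −2x³ ÷ −x³ = 2. Subtract (2)·D = −2x³ + 14x² + 10x − 14. Remainder: 7x − 1.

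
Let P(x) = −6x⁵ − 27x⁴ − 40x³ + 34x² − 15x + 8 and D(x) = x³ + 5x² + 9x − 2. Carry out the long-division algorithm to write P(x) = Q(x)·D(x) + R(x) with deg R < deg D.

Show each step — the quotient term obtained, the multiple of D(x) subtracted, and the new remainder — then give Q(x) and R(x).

Step 1: lead(−6x⁵ − 27x⁴ − 40x³ + 34x² − 15x + 8) ÷ lead(D) = −6x⁵ ÷ x³ = −6x². Subtract (−6x²)·D = −6x⁵ − 30x⁴ − 54x³ + 12x². Remainder: 3x⁴ + 14x³ + 22x² − 15x + 8.
Step 2: lead(3x⁴ + 14x³ + 22x² − 15x + 8) ÷ lead(D) = 3x⁴ ÷ x³ = 3x. Subtract (3x)·D = 3x⁴ + 15x³ + 27x² − 6x. Remainder: −x³ − 5x² − 9x + 8.
Step 3: lead(−x³ − 5x² − 9x + 8) ÷ lead(D) = −x³ ÷ x³ = −1. Subtract (−1)·D = −x³ − 5x² − 9x + 2. Remainder: 6.

Q(x) = −6x² + 3x − 1; R(x) = 6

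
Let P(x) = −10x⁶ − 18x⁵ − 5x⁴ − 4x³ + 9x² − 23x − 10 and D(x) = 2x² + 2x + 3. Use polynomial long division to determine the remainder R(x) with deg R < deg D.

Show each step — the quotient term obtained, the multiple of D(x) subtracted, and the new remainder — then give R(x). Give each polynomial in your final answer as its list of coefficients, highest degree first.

R = [2]

Step 1: lead(−10x⁶ − 18x⁵ − 5x⁴ − 4x³ + 9x² − 23x − 10) ÷ lead(D) = −10x⁶ ÷ 2x² = −5x⁴. Subtract (−5x⁴)·D = −10x⁶ − 10x⁵ − 15x⁴. Remainder: −8x⁵ + 10x⁴ − 4x³ + 9x² − 23x − 10.
Step 2: lead(−8x⁵ + 10x⁴ − 4x³ + 9x² − 23x − 10) ÷ lead(D) = −8x⁵ ÷ 2x² = −4x³. Subtract (−4x³)·D = −8x⁵ − 8x⁴ − 12x³. Remainder: 18x⁴ + 8x³ + 9x² − 23x − 10.
Step 3: lead(18x⁴ + 8x³ + 9x² − 23x − 10) ÷ lead(D) = 18x⁴ ÷ 2x² = 9x². Subtract (9x²)·D = 18x⁴ + 18x³ + 27x². Remainder: −10x³ − 18x² − 23x − 10.
Step 4: lead(−10x³ − 18x² − 23x − 10) ÷ lead(D) = −10x³ ÷ 2x² = −5x. Subtract (−5x)·D = −10x³ − 10x² − 15x. Remainder: −8x² − 8x − 10.
Step 5: lead(−8x² − 8x − 10) ÷ lead(D) = −8x² ÷ 2x² = −4. Subtract (−4)·D = −8x² − 8x − 12. Remainder: 2.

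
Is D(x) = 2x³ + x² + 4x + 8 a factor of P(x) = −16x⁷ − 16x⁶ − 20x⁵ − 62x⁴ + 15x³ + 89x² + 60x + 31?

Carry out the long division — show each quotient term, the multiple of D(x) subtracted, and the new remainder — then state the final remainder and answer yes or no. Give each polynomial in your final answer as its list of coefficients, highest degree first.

Step 1: lead(−16x⁷ − 16x⁶ − 20x⁵ − 62x⁴ + 15x³ + 89x² + 60x + 31) ÷ lead(D) = −16x⁷ ÷ 2x³ = −8x⁴. Subtract (−8x⁴)·D = −16x⁷ − 8x⁶ − 32x⁵ − 64x⁴. Remainder: −8x⁶ + 12x⁵ + 2x⁴ + 15x³ + 89x² + 60x + 31.
Step 2: lead(−8x⁶ + 12x⁵ + 2x⁴ + 15x³ + 89x² + 60x + 31) ÷ lead(D) = −8x⁶ ÷ 2x³ = −4x³. Subtract (−4x³)·D = −8x⁶ − 4x⁵ − 16x⁴ − 32x³. Remainder: 16x⁵ + 18x⁴ + 47x³ + 89x² + 60x + 31.
Step 3: lead(16x⁵ + 18x⁴ + 47x³ + 89x² + 60x + 31) ÷ lead(D) = 16x⁵ ÷ 2x³ = 8x². Subtract (8x²)·D = 16x⁵ + 8x⁴ + 32x³ + 64x². Remainder: 10x⁴ + 15x³ + 25x² + 60x + 31.
Step 4: lead(10x⁴ + 15x³ + 25x² + 60x + 31) ÷ lead(D) = 10x⁴ ÷ 2x³ = 5x. Subtract (5x)·D = 10x⁴ + 5x³ + 20x² + 40x. Remainder: 10x³ + 5x² + 20x + 31.
Step 5: lead(10x³ + 5x² + 20x + 31) ÷ lead(D) = 10x³ ÷ 2x³ = 5. Subtract (5)·D = 10x³ + 5x² + 20x + 40. Remainder: −9.

R = [-9], so D(x) is not a factor of P(x). no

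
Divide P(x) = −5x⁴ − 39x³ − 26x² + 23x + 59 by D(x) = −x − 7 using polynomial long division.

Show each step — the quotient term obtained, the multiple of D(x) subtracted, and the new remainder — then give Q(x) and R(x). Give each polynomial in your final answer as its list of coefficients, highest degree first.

Q = [5, 4, -2, -9]; R = [-4]

Step 1: lead(−5x⁴ − 39x³ − 26x² + 23x + 59) ÷ lead(D) = −5x⁴ ÷ −x = 5x³. Subtract (5x³)·D = −5x⁴ − 35x³. Remainder: −4x³ − 26x² + 23x + 59.
Step 2: lead(−4x³ − 26x² + 23x + 59) ÷ lead(D) = −4x³ ÷ −x = 4x². Subtract (4x²)·D = −4x³ − 28x². Remainder: 2x² + 23x + 59.
Step 3: lead(2x² + 23x + 59) ÷ lead(D) = 2x² ÷ −x = −2x. Subtract (−2x)·D = 2x² + 14x. Remainder: 9x + 59.
Step 4: lead(9x + 59) ÷ lead(D) = 9x ÷ −x = −9. Subtract (−9)·D = 9x + 63. Remainder: −4.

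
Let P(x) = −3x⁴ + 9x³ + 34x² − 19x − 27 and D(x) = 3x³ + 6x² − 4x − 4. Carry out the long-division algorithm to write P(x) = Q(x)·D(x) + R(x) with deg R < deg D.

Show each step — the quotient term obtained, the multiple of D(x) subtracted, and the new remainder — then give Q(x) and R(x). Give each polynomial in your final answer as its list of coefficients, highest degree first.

Step 1: lead(−3x⁴ + 9x³ + 34x² − 19x − 27) ÷ lead(D) = −3x⁴ ÷ 3x³ = −x. Subtract (−x)·D = −3x⁴ − 6x³ + 4x² + 4x. Remainder: 15x³ + 30x² − 23x − 27.
Step 2: lead(15x³ + 30x² − 23x − 27) ÷ lead(D) = 15x³ ÷ 3x³ = 5. Subtract (5)·D = 15x³ + 30x² − 20x − 20. Remainder: −3x − 7.

Q = [-1, 5]; R = [-3, -7]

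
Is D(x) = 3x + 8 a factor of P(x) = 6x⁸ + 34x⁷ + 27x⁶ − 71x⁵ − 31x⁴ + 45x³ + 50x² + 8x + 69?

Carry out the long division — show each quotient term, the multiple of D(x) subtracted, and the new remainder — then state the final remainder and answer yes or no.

R(x) = 5, so D(x) is not a factor of P(x). no

Step 1: lead(6x⁸ + 34x⁷ + 27x⁶ − 71x⁵ − 31x⁴ + 45x³ + 50x² + 8x + 69) ÷ lead(D) = 6x⁸ ÷ 3x = 2x⁷. Subtract (2x⁷)·D = 6x⁸ + 16x⁷. Remainder: 18x⁷ + 27x⁶ − 71x⁵ − 31x⁴ + 45x³ + 50x² + 8x + 69.
Step 2: lead(18x⁷ + 27x⁶ − 71x⁵ − 31x⁴ + 45x³ + 50x² + 8x + 69) ÷ lead(D) = 18x⁷ ÷ 3x = 6x⁶. Subtract (6x⁶)·D = 18x⁷ + 48x⁶. Remainder: −21x⁶ − 71x⁵ − 31x⁴ + 45x³ + 50x² + 8x + 69.
Step 3: lead(−21x⁶ − 71x⁵ − 31x⁴ + 45x³ + 50x² + 8x + 69) ÷ lead(D) = −21x⁶ ÷ 3x = −7x⁵. Subtract (−7x⁵)·D = −21x⁶ − 56x⁵. Remainder: −15x⁵ − 31x⁴ + 45x³ + 50x² + 8x + 69.
Step 4: lead(−15x⁵ − 31x⁴ + 45x³ + 50x² + 8x + 69) ÷ lead(D) = −15x⁵ ÷ 3x = −5x⁴. Subtract (−5x⁴)·D = −15x⁵ − 40x⁴. Remainder: 9x⁴ + 45x³ + 50x² + 8x + 69.
Step 5: lead(9x⁴ + 45x³ + 50x² + 8x + 69) ÷ lead(D) = 9x⁴ ÷ 3x = 3x³. Subtract (3x³)·D = 9x⁴ + 24x³. Remainder: 21x³ + 50x² + 8x + 69.
Step 6: lead(21x³ + 50x² + 8x + 69) ÷ lead(D) = 21x³ ÷ 3x = 7x². Subtract (7x²)·D = 21x³ + 56x². Remainder: −6x² + 8x + 69.
Step 7: lead(−6x² + 8x + 69) ÷ lead(D) = −6x² ÷ 3x = −2x. Subtract (−2x)·D = −6x² − 16x. Remainder: 24x + 69.
Step 8: lead(24x + 69) ÷ lead(D) = 24x ÷ 3x = 8. Subtract (8)·D = 24x + 64. Remainder: 5.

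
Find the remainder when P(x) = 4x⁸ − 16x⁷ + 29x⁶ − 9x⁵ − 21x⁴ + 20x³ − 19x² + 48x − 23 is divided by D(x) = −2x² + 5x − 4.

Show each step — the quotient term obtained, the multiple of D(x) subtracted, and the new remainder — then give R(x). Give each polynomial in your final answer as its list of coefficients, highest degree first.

R = [-7]

Step 1: lead(4x⁸ − 16x⁷ + 29x⁶ − 9x⁵ − 21x⁴ + 20x³ − 19x² + 48x − 23) ÷ lead(D) = 4x⁸ ÷ −2x² = −2x⁶. Subtract (−2x⁶)·D = 4x⁸ − 10x⁷ + 8x⁶. Remainder: −6x⁷ + 21x⁶ − 9x⁵ − 21x⁴ + 20x³ − 19x² + 48x − 23.
Step 2: lead(−6x⁷ + 21x⁶ − 9x⁵ − 21x⁴ + 20x³ − 19x² + 48x − 23) ÷ lead(D) = −6x⁷ ÷ −2x² = 3x⁵. Subtract (3x⁵)·D = −6x⁷ + 15x⁶ − 12x⁵. Remainder: 6x⁶ + 3x⁵ − 21x⁴ + 20x³ − 19x² + 48x − 23.
Step 3: lead(6x⁶ + 3x⁵ − 21x⁴ + 20x³ − 19x² + 48x − 23) ÷ lead(D) = 6x⁶ ÷ −2x² = −3x⁴. Subtract (−3x⁴)·D = 6x⁶ − 15x⁵ + 12x⁴. Remainder: 18x⁵ − 33x⁴ + 20x³ − 19x² + 48x − 23.
Step 4: lead(18x⁵ − 33x⁴ + 20x³ − 19x² + 48x − 23) ÷ lead(D) = 18x⁵ ÷ −2x² = −9x³. Subtract (−9x³)·D = 18x⁵ − 45x⁴ + 36x³. Remainder: 12x⁴ − 16x³ − 19x² + 48x − 23.
Step 5: lead(12x⁴ − 16x³ − 19x² + 48x − 23) ÷ lead(D) = 12x⁴ ÷ −2x² = −6x². Subtract (−6x²)·D = 12x⁴ − 30x³ + 24x². Remainder: 14x³ − 43x² + 48x − 23.
Step 6: lead(14x³ − 43x² + 48x − 23) ÷ lead(D) = 14x³ ÷ −2x² = −7x. Subtract (−7x)·D = 14x³ − 35x² + 28x. Remainder: −8x² + 20x − 23.
Step 7: lead(−8x² + 20x − 23) ÷ lead(D) = −8x² ÷ −2x² = 4. Subtract (4)·D = −8x² + 20x − 16. Remainder: −7.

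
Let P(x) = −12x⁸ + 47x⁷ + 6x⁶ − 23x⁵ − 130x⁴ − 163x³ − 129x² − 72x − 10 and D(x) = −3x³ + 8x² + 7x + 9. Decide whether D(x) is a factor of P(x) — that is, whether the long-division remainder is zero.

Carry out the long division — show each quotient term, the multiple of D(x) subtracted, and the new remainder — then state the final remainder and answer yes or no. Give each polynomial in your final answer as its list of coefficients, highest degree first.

R = [-2, -1], so D(x) is not a factor of P(x). no

Step 1: lead(−12x⁸ + 47x⁷ + 6x⁶ − 23x⁵ − 130x⁴ − 163x³ − 129x² − 72x − 10) ÷ lead(D) = −12x⁸ ÷ −3x³ = 4x⁵. Subtract (4x⁵)·D = −12x⁸ + 32x⁷ + 28x⁶ + 36x⁵. Remainder: 15x⁷ − 22x⁶ − 59x⁵ − 130x⁴ − 163x³ − 129x² − 72x − 10.
Step 2: lead(15x⁷ − 22x⁶ − 59x⁵ − 130x⁴ − 163x³ − 129x² − 72x − 10) ÷ lead(D) = 15x⁷ ÷ −3x³ = −5x⁴. Subtract (−5x⁴)·D = 15x⁷ − 40x⁶ − 35x⁵ − 45x⁴. Remainder: 18x⁶ − 24x⁵ − 85x⁴ − 163x³ − 129x² − 72x − 10.
Step 3: lead(18x⁶ − 24x⁵ − 85x⁴ − 163x³ − 129x² − 72x − 10) ÷ lead(D) = 18x⁶ ÷ −3x³ = −6x³. Subtract (−6x³)·D = 18x⁶ − 48x⁵ − 42x⁴ − 54x³. Remainder: 24x⁵ − 43x⁴ − 109x³ − 129x² − 72x − 10.
Step 4: lead(24x⁵ − 43x⁴ − 109x³ − 129x² − 72x − 10) ÷ lead(D) = 24x⁵ ÷ −3x³ = −8x². Subtract (−8x²)·D = 24x⁵ − 64x⁴ − 56x³ − 72x². Remainder: 21x⁴ − 53x³ − 57x² − 72x − 10.
Step 5: lead(21x⁴ − 53x³ − 57x² − 72x − 10) ÷ lead(D) = 21x⁴ ÷ −3x³ = −7x. Subtract (−7x)·D = 21x⁴ − 56x³ − 49x² − 63x. Remainder: 3x³ − 8x² − 9x − 10.
Step 6: lead(3x³ − 8x² − 9x − 10) ÷ lead(D) = 3x³ ÷ −3x³ = −1. Subtract (−1)·D = 3x³ − 8x² − 7x − 9. Remainder: −2x − 1.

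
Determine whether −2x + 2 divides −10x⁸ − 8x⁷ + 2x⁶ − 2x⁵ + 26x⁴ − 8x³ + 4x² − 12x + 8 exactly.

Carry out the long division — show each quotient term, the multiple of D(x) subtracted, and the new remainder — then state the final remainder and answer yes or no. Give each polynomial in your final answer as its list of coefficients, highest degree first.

R = [0], so D(x) is a factor of P(x). yes

Step 1: lead(−10x⁸ − 8x⁷ + 2x⁶ − 2x⁵ + 26x⁴ − 8x³ + 4x² − 12x + 8) ÷ lead(D) = −10x⁸ ÷ −2x = 5x⁷. Subtract (5x⁷)·D = −10x⁸ + 10x⁷. Remainder: −18x⁷ + 2x⁶ − 2x⁵ + 26x⁴ − 8x³ + 4x² − 12x + 8.
Step 2: lead(−18x⁷ + 2x⁶ − 2x⁵ + 26x⁴ − 8x³ + 4x² − 12x + 8) ÷ lead(D) = −18x⁷ ÷ −2x = 9x⁶. Subtract (9x⁶)·D = −18x⁷ + 18x⁶. Remainder: −16x⁶ − 2x⁵ + 26x⁴ − 8x³ + 4x² − 12x + 8.
Step 3: lead(−16x⁶ − 2x⁵ + 26x⁴ − 8x³ + 4x² − 12x + 8) ÷ lead(D) = −16x⁶ ÷ −2x = 8x⁵. Subtract (8x⁵)·D = −16x⁶ + 16x⁵. Remainder: −18x⁵ + 26x⁴ − 8x³ + 4x² − 12x + 8.
Step 4: lead(−18x⁵ + 26x⁴ − 8x³ + 4x² − 12x + 8) ÷ lead(D) = −18x⁵ ÷ −2x = 9x⁴. Subtract (9x⁴)·D = −18x⁵ + 18x⁴. Remainder: 8x⁴ − 8x³ + 4x² − 12x + 8.
Step 5: lead(8x⁴ − 8x³ + 4x² − 12x + 8) ÷ lead(D) = 8x⁴ ÷ −2x = −4x³. Subtract (−4x³)·D = 8x⁴ − 8x³. Remainder: 4x² − 12x + 8.
Step 6: lead(4x² − 12x + 8) ÷ lead(D) = 4x² ÷ −2x = −2x. Subtract (−2x)·D = 4x² − 4x. Remainder: −8x + 8.
Step 7: lead(−8x + 8) ÷ lead(D) = −8x ÷ −2x = 4. Subtract (4)·D = −8x + 8. Remainder: 0.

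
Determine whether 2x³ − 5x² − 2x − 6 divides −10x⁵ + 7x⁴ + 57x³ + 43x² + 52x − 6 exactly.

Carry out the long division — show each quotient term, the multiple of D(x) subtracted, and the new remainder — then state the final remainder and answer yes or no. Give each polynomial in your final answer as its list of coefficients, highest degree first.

R = [0], so D(x) is a factor of P(x). yes

Step 1: lead(−10x⁵ + 7x⁴ + 57x³ + 43x² + 52x − 6) ÷ lead(D) = −10x⁵ ÷ 2x³ = −5x². Subtract (−5x²)·D = −10x⁵ + 25x⁴ + 10x³ + 30x². Remainder: −18x⁴ + 47x³ + 13x² + 52x − 6.
Step 2: lead(−18x⁴ + 47x³ + 13x² + 52x − 6) ÷ lead(D) = −18x⁴ ÷ 2x³ = −9x. Subtract (−9x)·D = −18x⁴ + 45x³ + 18x² + 54x. Remainder: 2x³ − 5x² − 2x − 6.
Step 3: lead(2x³ − 5x² − 2x − 6) ÷ lead(D) = 2x³ ÷ 2x³ = 1. Subtract (1)·D = 2x³ − 5x² − 2x − 6. Remainder: 0.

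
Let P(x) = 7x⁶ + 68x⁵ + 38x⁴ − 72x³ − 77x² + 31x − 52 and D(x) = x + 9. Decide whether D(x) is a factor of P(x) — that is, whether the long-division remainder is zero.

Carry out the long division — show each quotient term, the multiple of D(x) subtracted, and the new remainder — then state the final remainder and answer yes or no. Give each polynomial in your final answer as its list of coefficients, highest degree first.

R = [-7], so D(x) is not a factor of P(x). no

Step 1: lead(7x⁶ + 68x⁵ + 38x⁴ − 72x³ − 77x² + 31x − 52) ÷ lead(D) = 7x⁶ ÷ x = 7x⁵. Subtract (7x⁵)·D = 7x⁶ + 63x⁵. Remainder: 5x⁵ + 38x⁴ − 72x³ − 77x² + 31x − 52.
Step 2: lead(5x⁵ + 38x⁴ − 72x³ − 77x² + 31x − 52) ÷ lead(D) = 5x⁵ ÷ x = 5x⁴. Subtract (5x⁴)·D = 5x⁵ + 45x⁴. Remainder: −7x⁴ − 72x³ − 77x² + 31x − 52.
Step 3: lead(−7x⁴ − 72x³ − 77x² + 31x − 52) ÷ lead(D) = −7x⁴ ÷ x = −7x³. Subtract (−7x³)·D = −7x⁴ − 63x³. Remainder: −9x³ − 77x² + 31x − 52.
Step 4: lead(−9x³ − 77x² + 31x − 52) ÷ lead(D) = −9x³ ÷ x = −9x². Subtract (−9x²)·D = −9x³ − 81x². Remainder: 4x² + 31x − 52.
Step 5: lead(4x² + 31x − 52) ÷ lead(D) = 4x² ÷ x = 4x. Subtract (4x)·D = 4x² + 36x. Remainder: −5x − 52.
Step 6: lead(−5x − 52) ÷ lead(D) = −5x ÷ x = −5. Subtract (−5)·D = −5x − 45. Remainder: −7.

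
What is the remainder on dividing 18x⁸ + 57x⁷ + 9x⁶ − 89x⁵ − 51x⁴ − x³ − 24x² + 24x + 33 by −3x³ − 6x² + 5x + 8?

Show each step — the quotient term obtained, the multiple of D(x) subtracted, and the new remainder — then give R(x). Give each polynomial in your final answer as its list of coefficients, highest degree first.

Step 1: lead(18x⁸ + 57x⁷ + 9x⁶ − 89x⁵ − 51x⁴ − x³ − 24x² + 24x + 33) ÷ lead(D) = 18x⁸ ÷ −3x³ = −6x⁵. Subtract (−6x⁵)·D = 18x⁸ + 36x⁷ − 30x⁶ − 48x⁵. Remainder: 21x⁷ + 39x⁶ − 41x⁵ − 51x⁴ − x³ − 24x² + 24x + 33.
Step 2: lead(21x⁷ + 39x⁶ − 41x⁵ − 51x⁴ − x³ − 24x² + 24x + 33) ÷ lead(D) = 21x⁷ ÷ −3x³ = −7x⁴. Subtract (−7x⁴)·D = 21x⁷ + 42x⁶ − 35x⁵ − 56x⁴. Remainder: −3x⁶ − 6x⁵ + 5x⁴ − x³ − 24x² + 24x + 33.
Step 3: lead(−3x⁶ − 6x⁵ + 5x⁴ − x³ − 24x² + 24x + 33) ÷ lead(D) = −3x⁶ ÷ −3x³ = x³. Subtract (x³)·D = −3x⁶ − 6x⁵ + 5x⁴ + 8x³. Remainder: −9x³ − 24x² + 24x + 33.
Step 4: lead(−9x³ − 24x² + 24x + 33) ÷ lead(D) = −9x³ ÷ −3x³ = 3. Subtract (3)·D = −9x³ − 18x² + 15x + 24. Remainder: −6x² + 9x + 9.

R = [-6, 9, 9]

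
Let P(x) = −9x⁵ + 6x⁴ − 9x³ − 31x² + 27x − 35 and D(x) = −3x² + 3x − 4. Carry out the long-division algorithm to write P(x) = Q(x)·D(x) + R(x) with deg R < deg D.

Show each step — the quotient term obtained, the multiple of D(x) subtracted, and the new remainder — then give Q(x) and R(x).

Q(x) = 3x³ + x² + 9; R(x) = 1

Step 1: lead(−9x⁵ + 6x⁴ − 9x³ − 31x² + 27x − 35) ÷ lead(D) = −9x⁵ ÷ −3x² = 3x³. Subtract (3x³)·D = −9x⁵ + 9x⁴ − 12x³. Remainder: −3x⁴ + 3x³ − 31x² + 27x − 35.
Step 2: lead(−3x⁴ + 3x³ − 31x² + 27x − 35) ÷ lead(D) = −3x⁴ ÷ −3x² = x². Subtract (x²)·D = −3x⁴ + 3x³ − 4x². Remainder: −27x² + 27x − 35.
Step 3: lead(−27x² + 27x − 35) ÷ lead(D) = −27x² ÷ −3x² = 9. Subtract (9)·D = −27x² + 27x − 36. Remainder: 1.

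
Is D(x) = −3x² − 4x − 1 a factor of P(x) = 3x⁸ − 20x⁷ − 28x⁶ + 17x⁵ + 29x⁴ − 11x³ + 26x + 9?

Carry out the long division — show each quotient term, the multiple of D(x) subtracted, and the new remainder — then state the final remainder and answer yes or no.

R(x) = 1, so D(x) is not a factor of P(x). no

Step 1: lead(3x⁸ − 20x⁷ − 28x⁶ + 17x⁵ + 29x⁴ − 11x³ + 26x + 9) ÷ lead(D) = 3x⁸ ÷ −3x² = −x⁶. Subtract (−x⁶)·D = 3x⁸ + 4x⁷ + x⁶. Remainder: −24x⁷ − 29x⁶ + 17x⁵ + 29x⁴ − 11x³ + 26x + 9.
Step 2: lead(−24x⁷ − 29x⁶ + 17x⁵ + 29x⁴ − 11x³ + 26x + 9) ÷ lead(D) = −24x⁷ ÷ −3x² = 8x⁵. Subtract (8x⁵)·D = −24x⁷ − 32x⁶ − 8x⁵. Remainder: 3x⁶ + 25x⁵ + 29x⁴ − 11x³ + 26x + 9.
Step 3: lead(3x⁶ + 25x⁵ + 29x⁴ − 11x³ + 26x + 9) ÷ lead(D) = 3x⁶ ÷ −3x² = −x⁴. Subtract (−x⁴)·D = 3x⁶ + 4x⁵ + x⁴. Remainder: 21x⁵ + 28x⁴ − 11x³ + 26x + 9.
Step 4: lead(21x⁵ + 28x⁴ − 11x³ + 26x + 9) ÷ lead(D) = 21x⁵ ÷ −3x² = −7x³. Subtract (−7x³)·D = 21x⁵ + 28x⁴ + 7x³. Remainder: −18x³ + 26x + 9.
Step 5: lead(−18x³ + 26x + 9) ÷ lead(D) = −18x³ ÷ −3x² = 6x. Subtract (6x)·D = −18x³ − 24x² − 6x. Remainder: 24x² + 32x + 9.
Step 6: lead(24x² + 32x + 9) ÷ lead(D) = 24x² ÷ −3x² = −8. Subtract (−8)·D = 24x² + 32x + 8. Remainder: 1.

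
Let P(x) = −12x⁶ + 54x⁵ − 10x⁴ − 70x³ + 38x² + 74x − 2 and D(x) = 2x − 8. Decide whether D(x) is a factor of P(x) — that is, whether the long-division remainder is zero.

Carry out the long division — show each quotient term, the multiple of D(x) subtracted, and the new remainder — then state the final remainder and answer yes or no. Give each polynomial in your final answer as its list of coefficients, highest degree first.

R = [6], so D(x) is not a factor of P(x). no

Step 1: lead(−12x⁶ + 54x⁵ − 10x⁴ − 70x³ + 38x² + 74x − 2) ÷ lead(D) = −12x⁶ ÷ 2x = −6x⁵. Subtract (−6x⁵)·D = −12x⁶ + 48x⁵. Remainder: 6x⁵ − 10x⁴ − 70x³ + 38x² + 74x − 2.
Step 2: lead(6x⁵ − 10x⁴ − 70x³ + 38x² + 74x − 2) ÷ lead(D) = 6x⁵ ÷ 2x = 3x⁴. Subtract (3x⁴)·D = 6x⁵ − 24x⁴. Remainder: 14x⁴ − 70x³ + 38x² + 74x − 2.
Step 3: lead(14x⁴ − 70x³ + 38x² + 74x − 2) ÷ lead(D) = 14x⁴ ÷ 2x = 7x³. Subtract (7x³)·D = 14x⁴ − 56x³. Remainder: −14x³ + 38x² + 74x − 2.
Step 4: lead(−14x³ + 38x² + 74x − 2) ÷ lead(D) = −14x³ ÷ 2x = −7x². Subtract (−7x²)·D = −14x³ + 56x². Remainder: −18x² + 74x − 2.
Step 5: lead(−18x² + 74x − 2) ÷ lead(D) = −18x² ÷ 2x = −9x. Subtract (−9x)·D = −18x² + 72x. Remainder: 2x − 2.
Step 6: lead(2x − 2) ÷ lead(D) = 2x ÷ 2x = 1. Subtract (1)·D = 2x − 8. Remainder: 6.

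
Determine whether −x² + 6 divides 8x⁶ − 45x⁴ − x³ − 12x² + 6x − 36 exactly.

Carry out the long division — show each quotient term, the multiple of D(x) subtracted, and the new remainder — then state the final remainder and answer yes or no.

R(x) = 0, so D(x) is a factor of P(x). yes

Step 1: lead(8x⁶ − 45x⁴ − x³ − 12x² + 6x − 36) ÷ lead(D) = 8x⁶ ÷ −x² = −8x⁴. Subtract (−8x⁴)·D = 8x⁶ − 48x⁴. Remainder: 3x⁴ − x³ − 12x² + 6x − 36.
Step 2: lead(3x⁴ − x³ − 12x² + 6x − 36) ÷ lead(D) = 3x⁴ ÷ −x² = −3x². Subtract (−3x²)·D = 3x⁴ − 18x². Remainder: −x³ + 6x² + 6x − 36.
Step 3: lead(−x³ + 6x² + 6x − 36) ÷ lead(D) = −x³ ÷ −x² = x. Subtract (x)·D = −x³ + 6x. Remainder: 6x² − 36.
Step 4: lead(6x² − 36) ÷ lead(D) = 6x² ÷ −x² = −6. Subtract (−6)·D = 6x² − 36. Remainder: 0.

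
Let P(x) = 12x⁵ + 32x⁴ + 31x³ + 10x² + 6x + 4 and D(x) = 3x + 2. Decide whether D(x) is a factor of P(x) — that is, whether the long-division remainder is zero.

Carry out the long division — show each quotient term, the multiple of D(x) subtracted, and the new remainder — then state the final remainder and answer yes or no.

Step 1: lead(12x⁵ + 32x⁴ + 31x³ + 10x² + 6x + 4) ÷ lead(D) = 12x⁵ ÷ 3x = 4x⁴. Subtract (4x⁴)·D = 12x⁵ + 8x⁴. Remainder: 24x⁴ + 31x³ + 10x² + 6x + 4.
Step 2: lead(24x⁴ + 31x³ + 10x² + 6x + 4) ÷ lead(D) = 24x⁴ ÷ 3x = 8x³. Subtract (8x³)·D = 24x⁴ + 16x³. Remainder: 15x³ + 10x² + 6x + 4.
Step 3: lead(15x³ + 10x² + 6x + 4) ÷ lead(D) = 15x³ ÷ 3x = 5x². Subtract (5x²)·D = 15x³ + 10x². Remainder: 6x + 4.
Step 4: lead(6x + 4) ÷ lead(D) = 6x ÷ 3x = 2. Subtract (2)·D = 6x + 4. Remainder: 0.

R(x) = 0, so D(x) is a factor of P(x). yes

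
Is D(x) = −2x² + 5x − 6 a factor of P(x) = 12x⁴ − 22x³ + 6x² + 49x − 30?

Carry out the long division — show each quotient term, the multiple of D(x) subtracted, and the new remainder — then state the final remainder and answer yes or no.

R(x) = 0, so D(x) is a factor of P(x). yes

Step 1: lead(12x⁴ − 22x³ + 6x² + 49x − 30) ÷ lead(D) = 12x⁴ ÷ −2x² = −6x². Subtract (−6x²)·D = 12x⁴ − 30x³ + 36x². Remainder: 8x³ − 30x² + 49x − 30.
Step 2: lead(8x³ − 30x² + 49x − 30) ÷ lead(D) = 8x³ ÷ −2x² = −4x. Subtract (−4x)·D = 8x³ − 20x² + 24x. Remainder: −10x² + 25x − 30.
Step 3: lead(−10x² + 25x − 30) ÷ lead(D) = −10x² ÷ −2x² = 5. Subtract (5)·D = −10x² + 25x − 30. Remainder: 0.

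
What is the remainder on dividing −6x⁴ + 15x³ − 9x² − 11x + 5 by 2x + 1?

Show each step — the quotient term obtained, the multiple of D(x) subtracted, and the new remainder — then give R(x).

R(x) = 6

Step 1: lead(−6x⁴ + 15x³ − 9x² − 11x + 5) ÷ lead(D) = −6x⁴ ÷ 2x = −3x³. Subtract (−3x³)·D = −6x⁴ − 3x³. Remainder: 18x³ − 9x² − 11x + 5.
Step 2: lead(18x³ − 9x² − 11x + 5) ÷ lead(D) = 18x³ ÷ 2x = 9x². Subtract (9x²)·D = 18x³ + 9x². Remainder: −18x² − 11x + 5.
Step 3: lead(−18x² − 11x + 5) ÷ lead(D) = −18x² ÷ 2x = −9x. Subtract (−9x)·D = −18x² − 9x. Remainder: −2x + 5.
Step 4: lead(−2x + 5) ÷ lead(D) = −2x ÷ 2x = −1. Subtract (−1)·D = −2x − 1. Remainder: 6.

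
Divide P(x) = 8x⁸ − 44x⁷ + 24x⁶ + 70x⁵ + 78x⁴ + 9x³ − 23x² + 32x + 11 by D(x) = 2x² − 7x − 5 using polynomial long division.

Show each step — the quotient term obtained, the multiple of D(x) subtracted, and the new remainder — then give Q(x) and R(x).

Step 1: lead(8x⁸ − 44x⁷ + 24x⁶ + 70x⁵ + 78x⁴ + 9x³ − 23x² + 32x + 11) ÷ lead(D) = 8x⁸ ÷ 2x² = 4x⁶. Subtract (4x⁶)·D = 8x⁸ − 28x⁷ − 20x⁶. Remainder: −16x⁷ + 44x⁶ + 70x⁵ + 78x⁴ + 9x³ − 23x² + 32x + 11.
Step 2: lead(−16x⁷ + 44x⁶ + 70x⁵ + 78x⁴ + 9x³ − 23x² + 32x + 11) ÷ lead(D) = −16x⁷ ÷ 2x² = −8x⁵. Subtract (−8x⁵)·D = −16x⁷ + 56x⁶ + 40x⁵. Remainder: −12x⁶ + 30x⁵ + 78x⁴ + 9x³ − 23x² + 32x + 11.
Step 3: lead(−12x⁶ + 30x⁵ + 78x⁴ + 9x³ − 23x² + 32x + 11) ÷ lead(D) = −12x⁶ ÷ 2x² = −6x⁴. Subtract (−6x⁴)·D = −12x⁶ + 42x⁵ + 30x⁴. Remainder: −12x⁵ + 48x⁴ + 9x³ − 23x² + 32x + 11.
Step 4: lead(−12x⁵ + 48x⁴ + 9x³ − 23x² + 32x + 11) ÷ lead(D) = −12x⁵ ÷ 2x² = −6x³. Subtract (−6x³)·D = −12x⁵ + 42x⁴ + 30x³. Remainder: 6x⁴ − 21x³ − 23x² + 32x + 11.
Step 5: lead(6x⁴ − 21x³ − 23x² + 32x + 11) ÷ lead(D) = 6x⁴ ÷ 2x² = 3x². Subtract (3x²)·D = 6x⁴ − 21x³ − 15x². Remainder: −8x² + 32x + 11.
Step 6: lead(−8x² + 32x + 11) ÷ lead(D) = −8x² ÷ 2x² = −4. Subtract (−4)·D = −8x² + 28x + 20. Remainder: 4x − 9.

Q(x) = 4x⁶ − 8x⁵ − 6x⁴ − 6x³ + 3x² − 4; R(x) = 4x − 9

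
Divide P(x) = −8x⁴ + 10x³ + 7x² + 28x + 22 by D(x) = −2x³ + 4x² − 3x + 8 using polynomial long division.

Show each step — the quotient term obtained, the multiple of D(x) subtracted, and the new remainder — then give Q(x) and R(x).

Step 1: lead(−8x⁴ + 10x³ + 7x² + 28x + 22) ÷ lead(D) = −8x⁴ ÷ −2x³ = 4x. Subtract (4x)·D = −8x⁴ + 16x³ − 12x² + 32x. Remainder: −6x³ + 19x² − 4x + 22.
Step 2: lead(−6x³ + 19x² − 4x + 22) ÷ lead(D) = −6x³ ÷ −2x³ = 3. Subtract (3)·D = −6x³ + 12x² − 9x + 24. Remainder: 7x² + 5x − 2.

Q(x) = 4x + 3; R(x) = 7x² + 5x − 2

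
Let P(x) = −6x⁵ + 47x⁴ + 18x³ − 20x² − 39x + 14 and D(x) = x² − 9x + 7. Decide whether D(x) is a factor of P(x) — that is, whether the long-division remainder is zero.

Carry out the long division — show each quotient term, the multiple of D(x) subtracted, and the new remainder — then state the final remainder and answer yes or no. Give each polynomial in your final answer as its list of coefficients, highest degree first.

R = [0], so D(x) is a factor of P(x). yes

Step 1: lead(−6x⁵ + 47x⁴ + 18x³ − 20x² − 39x + 14) ÷ lead(D) = −6x⁵ ÷ x² = −6x³. Subtract (−6x³)·D = −6x⁵ + 54x⁴ − 42x³. Remainder: −7x⁴ + 60x³ − 20x² − 39x + 14.
Step 2: lead(−7x⁴ + 60x³ − 20x² − 39x + 14) ÷ lead(D) = −7x⁴ ÷ x² = −7x². Subtract (−7x²)·D = −7x⁴ + 63x³ − 49x². Remainder: −3x³ + 29x² − 39x + 14.
Step 3: lead(−3x³ + 29x² − 39x + 14) ÷ lead(D) = −3x³ ÷ x² = −3x. Subtract (−3x)·D = −3x³ + 27x² − 21x. Remainder: 2x² − 18x + 14.
Step 4: lead(2x² − 18x + 14) ÷ lead(D) = 2x² ÷ x² = 2. Subtract (2)·D = 2x² − 18x + 14. Remainder: 0.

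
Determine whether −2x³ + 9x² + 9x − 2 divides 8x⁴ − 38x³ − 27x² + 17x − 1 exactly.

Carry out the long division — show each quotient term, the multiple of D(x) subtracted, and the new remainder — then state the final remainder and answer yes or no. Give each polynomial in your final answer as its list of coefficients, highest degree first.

Step 1: lead(8x⁴ − 38x³ − 27x² + 17x − 1) ÷ lead(D) = 8x⁴ ÷ −2x³ = −4x. Subtract (−4x)·D = 8x⁴ − 36x³ − 36x² + 8x. Remainder: −2x³ + 9x² + 9x − 1.
Step 2: lead(−2x³ + 9x² + 9x − 1) ÷ lead(D) = −2x³ ÷ −2x³ = 1. Subtract (1)·D = −2x³ + 9x² + 9x − 2. Remainder: 1.

R = [1], so D(x) is not a factor of P(x). no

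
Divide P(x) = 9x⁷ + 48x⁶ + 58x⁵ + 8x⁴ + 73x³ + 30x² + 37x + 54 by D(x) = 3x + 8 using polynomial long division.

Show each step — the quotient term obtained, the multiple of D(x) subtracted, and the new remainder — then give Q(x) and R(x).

Q(x) = 3x⁶ + 8x⁵ − 2x⁴ + 8x³ + 3x² + 2x + 7; R(x) = −2

Step 1: lead(9x⁷ + 48x⁶ + 58x⁵ + 8x⁴ + 73x³ + 30x² + 37x + 54) ÷ lead(D) = 9x⁷ ÷ 3x = 3x⁶. Subtract (3x⁶)·D = 9x⁷ + 24x⁶. Remainder: 24x⁶ + 58x⁵ + 8x⁴ + 73x³ + 30x² + 37x + 54.
Step 2: lead(24x⁶ + 58x⁵ + 8x⁴ + 73x³ + 30x² + 37x + 54) ÷ lead(D) = 24x⁶ ÷ 3x = 8x⁵. Subtract (8x⁵)·D = 24x⁶ + 64x⁵. Remainder: −6x⁵ + 8x⁴ + 73x³ + 30x² + 37x + 54.
Step 3: lead(−6x⁵ + 8x⁴ + 73x³ + 30x² + 37x + 54) ÷ lead(D) = −6x⁵ ÷ 3x = −2x⁴. Subtract (−2x⁴)·D = −6x⁵ − 16x⁴. Remainder: 24x⁴ + 73x³ + 30x² + 37x + 54.
Step 4: lead(24x⁴ + 73x³ + 30x² + 37x + 54) ÷ lead(D) = 24x⁴ ÷ 3x = 8x³. Subtract (8x³)·D = 24x⁴ + 64x³. Remainder: 9x³ + 30x² + 37x + 54.
Step 5: lead(9x³ + 30x² + 37x + 54) ÷ lead(D) = 9x³ ÷ 3x = 3x². Subtract (3x²)·D = 9x³ + 24x². Remainder: 6x² + 37x + 54.
Step 6: lead(6x² + 37x + 54) ÷ lead(D) = 6x² ÷ 3x = 2x. Subtract (2x)·D = 6x² + 16x. Remainder: 21x + 54.
Step 7: lead(21x + 54) ÷ lead(D) = 21x ÷ 3x = 7. Subtract (7)·D = 21x + 56. Remainder: −2.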